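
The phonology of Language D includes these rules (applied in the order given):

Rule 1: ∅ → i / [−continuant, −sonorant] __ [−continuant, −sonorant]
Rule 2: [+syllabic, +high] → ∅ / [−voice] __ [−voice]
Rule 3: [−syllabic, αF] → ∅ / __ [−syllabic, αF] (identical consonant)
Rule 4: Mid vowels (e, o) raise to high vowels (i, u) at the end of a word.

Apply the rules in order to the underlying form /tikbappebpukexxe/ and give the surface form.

Rule 1 (stop-cluster i-epenthesis): /k/ and /b/ form a stop–stop cluster, so [i] is inserted between them. /p/ and /p/ form a stop–stop cluster, so [i] is inserted between them. /b/ and /p/ form a stop–stop cluster, so [i] is inserted between them. /tikbappebpukexxe/ → tikibapipebipukexxe.
Rule 2 (high vowel syncope): /i/ is a high vowel flanked by voiceless consonants /t/ and /k/, so it deletes. /i/ is a high vowel flanked by voiceless consonants /p/ and /p/, so it deletes. /u/ is a high vowel flanked by voiceless consonants /p/ and /k/, so it deletes. /tikibapipebipukexxe/ → tkibappebipkexxe.
Rule 3 (degemination): /pp/ is a geminate; the first /p/ deletes. /xx/ is a geminate; the first /x/ deletes. /tkibappebipkexxe/ → tkibapebipkexe.
Rule 4 (final vowel raising): /e/ is a mid vowel in word-final position, so it raises to [i]. /tkibapebipkexe/ → tkibapebipkexi.

tkibapebipkexi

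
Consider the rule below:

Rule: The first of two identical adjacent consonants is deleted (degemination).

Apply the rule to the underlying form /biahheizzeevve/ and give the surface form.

biaheizeeve

/hh/ is a geminate; the first /h/ deletes.
/zz/ is a geminate; the first /z/ deletes.
/vv/ is a geminate; the first /v/ deletes.
The other instances of /b/, /h/, /z/, /v/ do not occur in the required environment and remain unchanged.
Surface form: [biaheizeeve].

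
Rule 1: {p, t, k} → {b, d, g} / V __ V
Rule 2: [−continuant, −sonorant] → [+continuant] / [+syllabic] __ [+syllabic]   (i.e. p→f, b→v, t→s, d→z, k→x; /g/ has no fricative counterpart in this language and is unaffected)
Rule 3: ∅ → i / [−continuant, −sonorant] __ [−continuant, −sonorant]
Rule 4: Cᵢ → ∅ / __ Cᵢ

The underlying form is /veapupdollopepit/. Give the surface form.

veavupidolovevit

Rule 1 (intervocalic voicing): /p/ is a voiceless stop between vowels /a/ and /u/, so it voices to [b]. /p/ is a voiceless stop between vowels /o/ and /e/, so it voices to [b]. /p/ is a voiceless stop between vowels /e/ and /i/, so it voices to [b]. /veapupdollopepit/ → veabupdollobebit.
Rule 2 (intervocalic spirantization): /b/ is a stop between vowels /a/ and /u/, so it spirantizes to the fricative [v]. /b/ is a stop between vowels /o/ and /e/, so it spirantizes to the fricative [v]. /b/ is a stop between vowels /e/ and /i/, so it spirantizes to the fricative [v]. /veabupdollobebit/ → veavupdollovevit.
Rule 3 (stop-cluster i-epenthesis): /p/ and /d/ form a stop–stop cluster, so [i] is inserted between them. /veavupdollovevit/ → veavupidollovevit.
Rule 4 (degemination): /ll/ is a geminate; the first /l/ deletes. /veavupidollovevit/ → veavupidolovevit.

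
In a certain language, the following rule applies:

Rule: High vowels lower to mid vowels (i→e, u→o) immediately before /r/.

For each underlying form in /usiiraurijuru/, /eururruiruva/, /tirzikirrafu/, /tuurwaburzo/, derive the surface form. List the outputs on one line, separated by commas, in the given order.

usieraorijoru, eororrueruva, terzikerrafu, tuorwaborzo

/usiiraurijuru/: /i/ is a high vowel immediately before /r/, so it lowers to [e]. /u/ is a high vowel immediately before /r/, so it lowers to [o]. /u/ is a high vowel immediately before /r/, so it lowers to [o]. → [usieraorijoru].
/eururruiruva/: /u/ is a high vowel immediately before /r/, so it lowers to [o]. /u/ is a high vowel immediately before /r/, so it lowers to [o]. /i/ is a high vowel immediately before /r/, so it lowers to [e]. → [eororrueruva].
/tirzikirrafu/: /i/ is a high vowel immediately before /r/, so it lowers to [e]. /i/ is a high vowel immediately before /r/, so it lowers to [e]. → [terzikerrafu].
/tuurwaburzo/: /u/ is a high vowel immediately before /r/, so it lowers to [o]. /u/ is a high vowel immediately before /r/, so it lowers to [o]. → [tuorwaborzo].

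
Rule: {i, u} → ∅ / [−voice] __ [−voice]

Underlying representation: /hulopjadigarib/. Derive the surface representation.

No segment of /hulopjadigarib/ meets the structural description of the rule, so the form surfaces unchanged.

hulopjadigarib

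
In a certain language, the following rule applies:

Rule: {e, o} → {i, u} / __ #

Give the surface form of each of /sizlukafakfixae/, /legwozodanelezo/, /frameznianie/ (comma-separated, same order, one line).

/sizlukafakfixae/: /e/ is a mid vowel in word-final position, so it raises to [i]. → [sizlukafakfixai].
/legwozodanelezo/: /o/ is a mid vowel in word-final position, so it raises to [u]. → [legwozodanelezu].
/frameznianie/: /e/ is a mid vowel in word-final position, so it raises to [i]. → [frameznianii].

sizlukafakfixai, legwozodanelezu, frameznianii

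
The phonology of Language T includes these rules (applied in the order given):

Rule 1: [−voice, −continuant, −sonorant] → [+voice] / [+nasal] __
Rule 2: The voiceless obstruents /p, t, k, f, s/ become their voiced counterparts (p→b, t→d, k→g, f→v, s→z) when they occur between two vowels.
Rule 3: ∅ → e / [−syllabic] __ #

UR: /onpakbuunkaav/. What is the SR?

Rule 1 (post-nasal voicing): /p/ is a voiceless stop immediately after the nasal /n/, so it voices to [b]. /k/ is a voiceless stop immediately after the nasal /n/, so it voices to [g]. /onpakbuunkaav/ → onbakbuungaav.
Rule 2 (intervocalic voicing): no segment meets the environment; /onbakbuungaav/ is unchanged.
Rule 3 (final e-epenthesis): the form ends in the consonant /v/, so [e] is inserted word-finally. /onbakbuungaav/ → onbakbuungaave.

onbakbuungaave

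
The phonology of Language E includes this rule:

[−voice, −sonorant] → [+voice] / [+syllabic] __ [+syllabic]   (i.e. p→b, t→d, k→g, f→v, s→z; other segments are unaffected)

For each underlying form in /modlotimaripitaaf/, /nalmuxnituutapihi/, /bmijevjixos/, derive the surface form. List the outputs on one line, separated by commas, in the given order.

/modlotimaripitaaf/: /t/ is a voiceless obstruent between vowels /o/ and /i/, so it voices to [d]. /p/ is a voiceless obstruent between vowels /i/ and /i/, so it voices to [b]. /t/ is a voiceless obstruent between vowels /i/ and /a/, so it voices to [d]. → [modlodimaribidaaf].
/nalmuxnituutapihi/: /t/ is a voiceless obstruent between vowels /i/ and /u/, so it voices to [d]. /t/ is a voiceless obstruent between vowels /u/ and /a/, so it voices to [d]. /p/ is a voiceless obstruent between vowels /a/ and /i/, so it voices to [b]. → [nalmuxniduudabihi].
/bmijevjixos/: the rule's environment is not met; surfaces unchanged as [bmijevjixos].

modlodimaribidaaf, nalmuxniduudabihi, bmijevjixos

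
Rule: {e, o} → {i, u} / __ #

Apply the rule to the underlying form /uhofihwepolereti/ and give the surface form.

uhofihwepolereti

No segment of /uhofihwepolereti/ meets the structural description of the rule, so the form surfaces unchanged.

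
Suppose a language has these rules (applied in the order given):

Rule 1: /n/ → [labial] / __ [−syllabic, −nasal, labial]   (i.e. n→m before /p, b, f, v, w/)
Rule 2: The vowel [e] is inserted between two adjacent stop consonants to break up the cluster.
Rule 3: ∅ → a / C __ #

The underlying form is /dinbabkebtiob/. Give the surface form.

Rule 1 (nasal place assimilation): /n/ precedes the labial consonant /b/, so it assimilates in place to [m]. /dinbabkebtiob/ → dimbabkebtiob.
Rule 2 (stop-cluster e-epenthesis): /b/ and /k/ form a stop–stop cluster, so [e] is inserted between them. /b/ and /t/ form a stop–stop cluster, so [e] is inserted between them. /dimbabkebtiob/ → dimbabekebetiob.
Rule 3 (final a-epenthesis): the form ends in the consonant /b/, so [a] is inserted word-finally. /dimbabekebetiob/ → dimbabekebetioba.

dimbabekebetioba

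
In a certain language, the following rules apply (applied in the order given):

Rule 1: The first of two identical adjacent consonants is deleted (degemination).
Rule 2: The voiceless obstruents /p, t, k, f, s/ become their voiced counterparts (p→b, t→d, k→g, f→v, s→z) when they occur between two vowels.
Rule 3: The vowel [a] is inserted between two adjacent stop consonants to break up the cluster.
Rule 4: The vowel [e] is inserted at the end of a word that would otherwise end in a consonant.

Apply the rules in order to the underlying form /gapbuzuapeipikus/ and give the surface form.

Rule 1 (degemination): no segment meets the environment; /gapbuzuapeipikus/ is unchanged.
Rule 2 (intervocalic voicing): /p/ is a voiceless obstruent between vowels /a/ and /e/, so it voices to [b]. /p/ is a voiceless obstruent between vowels /i/ and /i/, so it voices to [b]. /k/ is a voiceless obstruent between vowels /i/ and /u/, so it voices to [g]. /gapbuzuapeipikus/ → gapbuzuabeibigus.
Rule 3 (stop-cluster a-epenthesis): /p/ and /b/ form a stop–stop cluster, so [a] is inserted between them. /gapbuzuabeibigus/ → gapabuzuabeibigus.
Rule 4 (final e-epenthesis): the form ends in the consonant /s/, so [e] is inserted word-finally. /gapabuzuabeibigus/ → gapabuzuabeibiguse.

gapabuzuabeibiguse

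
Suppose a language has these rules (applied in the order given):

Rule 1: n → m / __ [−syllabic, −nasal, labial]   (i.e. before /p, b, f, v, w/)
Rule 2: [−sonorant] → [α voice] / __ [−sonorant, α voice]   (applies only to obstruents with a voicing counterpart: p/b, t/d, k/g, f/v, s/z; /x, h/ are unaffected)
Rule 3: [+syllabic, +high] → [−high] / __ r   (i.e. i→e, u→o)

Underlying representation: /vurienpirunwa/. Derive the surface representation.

voriemperumwa

Rule 1 (nasal place assimilation): /n/ precedes the labial consonant /p/, so it assimilates in place to [m]. /n/ precedes the labial consonant /w/, so it assimilates in place to [m]. /vurienpirunwa/ → vuriempirumwa.
Rule 2 (regressive voicing assimilation): no segment meets the environment; /vuriempirumwa/ is unchanged.
Rule 3 (pre-rhotic lowering): /u/ is a high vowel immediately before /r/, so it lowers to [o]. /i/ is a high vowel immediately before /r/, so it lowers to [e]. /vuriempirumwa/ → voriemperumwa.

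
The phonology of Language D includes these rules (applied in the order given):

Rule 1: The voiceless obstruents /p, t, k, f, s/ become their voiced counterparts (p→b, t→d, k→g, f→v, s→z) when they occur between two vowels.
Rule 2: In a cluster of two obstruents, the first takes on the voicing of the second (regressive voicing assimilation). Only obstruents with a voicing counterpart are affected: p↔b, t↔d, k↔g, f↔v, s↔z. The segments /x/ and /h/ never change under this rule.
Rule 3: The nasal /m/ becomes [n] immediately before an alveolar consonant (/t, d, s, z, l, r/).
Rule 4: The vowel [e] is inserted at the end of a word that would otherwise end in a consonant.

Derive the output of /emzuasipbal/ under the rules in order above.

Rule 1 (intervocalic voicing): /s/ is a voiceless obstruent between vowels /a/ and /i/, so it voices to [z]. /emzuasipbal/ → emzuazipbal.
Rule 2 (regressive voicing assimilation): /p/ precedes the voiced obstruent /b/, so it voices to [b] by assimilation. /emzuazipbal/ → emzuazibbal.
Rule 3 (nasal place assimilation): /m/ precedes the alveolar consonant /z/, so it assimilates in place to [n]. /emzuazibbal/ → enzuazibbal.
Rule 4 (final e-epenthesis): the form ends in the consonant /l/, so [e] is inserted word-finally. /enzuazibbal/ → enzuazibbale.

enzuazibbale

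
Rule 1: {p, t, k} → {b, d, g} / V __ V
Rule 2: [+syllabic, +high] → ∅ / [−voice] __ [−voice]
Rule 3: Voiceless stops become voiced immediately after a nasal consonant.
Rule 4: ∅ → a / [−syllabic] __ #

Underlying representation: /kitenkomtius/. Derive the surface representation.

Rule 1 (intervocalic voicing): /t/ is a voiceless stop between vowels /i/ and /e/, so it voices to [d]. /kitenkomtius/ → kidenkomtius.
Rule 2 (high vowel syncope): no segment meets the environment; /kidenkomtius/ is unchanged.
Rule 3 (post-nasal voicing): /k/ is a voiceless stop immediately after the nasal /n/, so it voices to [g]. /t/ is a voiceless stop immediately after the nasal /m/, so it voices to [d]. /kidenkomtius/ → kidengomdius.
Rule 4 (final a-epenthesis): the form ends in the consonant /s/, so [a] is inserted word-finally. /kidengomdius/ → kidengomdiusa.

kidengomdiusa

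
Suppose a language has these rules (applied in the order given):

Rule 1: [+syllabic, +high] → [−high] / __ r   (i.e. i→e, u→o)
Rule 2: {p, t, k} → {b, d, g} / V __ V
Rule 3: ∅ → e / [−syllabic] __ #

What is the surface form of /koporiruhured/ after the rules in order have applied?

koboreruhorede

Rule 1 (pre-rhotic lowering): /i/ is a high vowel immediately before /r/, so it lowers to [e]. /u/ is a high vowel immediately before /r/, so it lowers to [o]. /koporiruhured/ → koporeruhored.
Rule 2 (intervocalic voicing): /p/ is a voiceless stop between vowels /o/ and /o/, so it voices to [b]. /koporeruhored/ → koboreruhored.
Rule 3 (final e-epenthesis): the form ends in the consonant /d/, so [e] is inserted word-finally. /koboreruhored/ → koboreruhorede.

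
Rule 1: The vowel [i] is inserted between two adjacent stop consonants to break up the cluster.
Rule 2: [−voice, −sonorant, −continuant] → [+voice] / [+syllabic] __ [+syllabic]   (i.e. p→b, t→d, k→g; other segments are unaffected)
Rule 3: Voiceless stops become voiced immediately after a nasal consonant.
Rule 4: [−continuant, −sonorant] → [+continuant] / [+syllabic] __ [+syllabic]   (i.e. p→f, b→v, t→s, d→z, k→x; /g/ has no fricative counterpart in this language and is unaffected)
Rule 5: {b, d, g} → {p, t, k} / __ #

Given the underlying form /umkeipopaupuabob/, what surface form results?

umgeivovauvuavop

Rule 1 (stop-cluster i-epenthesis): no segment meets the environment; /umkeipopaupuabob/ is unchanged.
Rule 2 (intervocalic voicing): /p/ is a voiceless stop between vowels /i/ and /o/, so it voices to [b]. /p/ is a voiceless stop between vowels /o/ and /a/, so it voices to [b]. /p/ is a voiceless stop between vowels /u/ and /u/, so it voices to [b]. /umkeipopaupuabob/ → umkeibobaubuabob.
Rule 3 (post-nasal voicing): /k/ is a voiceless stop immediately after the nasal /m/, so it voices to [g]. /umkeibobaubuabob/ → umgeibobaubuabob.
Rule 4 (intervocalic spirantization): /b/ is a stop between vowels /i/ and /o/, so it spirantizes to the fricative [v]. /b/ is a stop between vowels /o/ and /a/, so it spirantizes to the fricative [v]. /b/ is a stop between vowels /u/ and /u/, so it spirantizes to the fricative [v]. /b/ is a stop between vowels /a/ and /o/, so it spirantizes to the fricative [v]. /umgeibobaubuabob/ → umgeivovauvuavob.
Rule 5 (final devoicing): /b/ is a voiced stop in word-final position, so it devoices to [p]. /umgeivovauvuavob/ → umgeivovauvuavop.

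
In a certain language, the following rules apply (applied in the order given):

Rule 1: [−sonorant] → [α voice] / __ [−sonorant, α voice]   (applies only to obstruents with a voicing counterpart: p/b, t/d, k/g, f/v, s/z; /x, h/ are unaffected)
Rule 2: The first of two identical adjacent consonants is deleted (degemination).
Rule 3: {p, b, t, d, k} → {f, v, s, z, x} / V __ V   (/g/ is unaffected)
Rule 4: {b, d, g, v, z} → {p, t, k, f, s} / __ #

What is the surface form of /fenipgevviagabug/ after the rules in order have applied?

fenibgeviagavuk

Rule 1 (regressive voicing assimilation): /p/ precedes the voiced obstruent /g/, so it voices to [b] by assimilation. /fenipgevviagabug/ → fenibgevviagabug.
Rule 2 (degemination): /vv/ is a geminate; the first /v/ deletes. /fenibgevviagabug/ → fenibgeviagabug.
Rule 3 (intervocalic spirantization): /b/ is a stop between vowels /a/ and /u/, so it spirantizes to the fricative [v]. /fenibgeviagabug/ → fenibgeviagavug.
Rule 4 (final devoicing): /g/ is a voiced obstruent in word-final position, so it devoices to [k]. /fenibgeviagavug/ → fenibgeviagavuk.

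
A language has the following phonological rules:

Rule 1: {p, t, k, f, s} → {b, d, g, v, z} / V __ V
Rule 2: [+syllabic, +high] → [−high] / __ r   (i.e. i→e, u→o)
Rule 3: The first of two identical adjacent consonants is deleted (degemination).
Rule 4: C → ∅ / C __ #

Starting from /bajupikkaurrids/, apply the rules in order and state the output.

bajubikaorid

Rule 1 (intervocalic voicing): /p/ is a voiceless obstruent between vowels /u/ and /i/, so it voices to [b]. /bajupikkaurrids/ → bajubikkaurrids.
Rule 2 (pre-rhotic lowering): /u/ is a high vowel immediately before /r/, so it lowers to [o]. /bajubikkaurrids/ → bajubikkaorrids.
Rule 3 (degemination): /kk/ is a geminate; the first /k/ deletes. /rr/ is a geminate; the first /r/ deletes. /bajubikkaorrids/ → bajubikaorids.
Rule 4 (final cluster simplification): /s/ is the second consonant of a word-final cluster /ds/, so it deletes. /bajubikaorids/ → bajubikaorid.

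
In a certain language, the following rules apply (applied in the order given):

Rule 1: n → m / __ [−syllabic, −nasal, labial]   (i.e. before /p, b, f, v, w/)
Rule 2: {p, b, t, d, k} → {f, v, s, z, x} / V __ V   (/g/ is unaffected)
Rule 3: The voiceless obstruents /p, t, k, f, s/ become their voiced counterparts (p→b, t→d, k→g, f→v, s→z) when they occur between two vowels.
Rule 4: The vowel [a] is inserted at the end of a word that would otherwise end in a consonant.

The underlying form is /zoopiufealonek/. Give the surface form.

Rule 1 (nasal place assimilation): no segment meets the environment; /zoopiufealonek/ is unchanged.
Rule 2 (intervocalic spirantization): /p/ is a stop between vowels /o/ and /i/, so it spirantizes to the fricative [f]. /zoopiufealonek/ → zoofiufealonek.
Rule 3 (intervocalic voicing): /f/ is a voiceless obstruent between vowels /o/ and /i/, so it voices to [v]. /f/ is a voiceless obstruent between vowels /u/ and /e/, so it voices to [v]. /zoofiufealonek/ → zooviuvealonek.
Rule 4 (final a-epenthesis): the form ends in the consonant /k/, so [a] is inserted word-finally. /zooviuvealonek/ → zooviuvealoneka.

zooviuvealoneka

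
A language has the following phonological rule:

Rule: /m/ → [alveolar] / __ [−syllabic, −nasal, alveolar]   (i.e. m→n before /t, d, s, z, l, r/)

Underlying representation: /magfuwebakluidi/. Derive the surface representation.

No segment of /magfuwebakluidi/ meets the structural description of the rule, so the form surfaces unchanged.

magfuwebakluidi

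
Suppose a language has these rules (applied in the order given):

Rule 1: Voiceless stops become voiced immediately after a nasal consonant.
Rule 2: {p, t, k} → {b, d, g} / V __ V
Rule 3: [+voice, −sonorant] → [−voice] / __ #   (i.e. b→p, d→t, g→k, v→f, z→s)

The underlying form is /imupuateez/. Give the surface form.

Rule 1 (post-nasal voicing): no segment meets the environment; /imupuateez/ is unchanged.
Rule 2 (intervocalic voicing): /p/ is a voiceless stop between vowels /u/ and /u/, so it voices to [b]. /t/ is a voiceless stop between vowels /a/ and /e/, so it voices to [d]. /imupuateez/ → imubuadeez.
Rule 3 (final devoicing): /z/ is a voiced obstruent in word-final position, so it devoices to [s]. /imubuadeez/ → imubuadees.

imubuadees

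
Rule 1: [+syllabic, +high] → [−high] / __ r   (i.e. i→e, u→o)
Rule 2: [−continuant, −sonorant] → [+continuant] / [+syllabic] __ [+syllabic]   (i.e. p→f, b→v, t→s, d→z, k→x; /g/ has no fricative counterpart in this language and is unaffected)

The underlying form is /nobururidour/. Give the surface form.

novororizoor

Rule 1 (pre-rhotic lowering): /u/ is a high vowel immediately before /r/, so it lowers to [o]. /u/ is a high vowel immediately before /r/, so it lowers to [o]. /u/ is a high vowel immediately before /r/, so it lowers to [o]. /nobururidour/ → nobororidoor.
Rule 2 (intervocalic spirantization): /b/ is a stop between vowels /o/ and /o/, so it spirantizes to the fricative [v]. /d/ is a stop between vowels /i/ and /o/, so it spirantizes to the fricative [z]. /nobororidoor/ → novororizoor.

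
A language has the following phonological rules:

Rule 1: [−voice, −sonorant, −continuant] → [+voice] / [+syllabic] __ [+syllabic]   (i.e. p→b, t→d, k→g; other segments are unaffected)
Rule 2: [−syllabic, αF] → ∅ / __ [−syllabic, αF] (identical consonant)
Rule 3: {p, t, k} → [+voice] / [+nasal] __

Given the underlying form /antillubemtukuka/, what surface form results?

Rule 1 (intervocalic voicing): /k/ is a voiceless stop between vowels /u/ and /u/, so it voices to [g]. /k/ is a voiceless stop between vowels /u/ and /a/, so it voices to [g]. /antillubemtukuka/ → antillubemtuguga.
Rule 2 (degemination): /ll/ is a geminate; the first /l/ deletes. /antillubemtuguga/ → antilubemtuguga.
Rule 3 (post-nasal voicing): /t/ is a voiceless stop immediately after the nasal /n/, so it voices to [d]. /t/ is a voiceless stop immediately after the nasal /m/, so it voices to [d]. /antilubemtuguga/ → andilubemduguga.

andilubemduguga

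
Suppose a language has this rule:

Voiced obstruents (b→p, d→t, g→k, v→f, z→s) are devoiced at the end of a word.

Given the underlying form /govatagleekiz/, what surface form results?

Scanning /govatagleekiz/: /g/ at position 1 is not in the conditioning environment; /v/ at position 3 is not in the conditioning environment; /g/ at position 7 is not in the conditioning environment; /z/ is a voiced obstruent in word-final position, so it devoices to [s].
Result: [govatagleekis].

govatagleekis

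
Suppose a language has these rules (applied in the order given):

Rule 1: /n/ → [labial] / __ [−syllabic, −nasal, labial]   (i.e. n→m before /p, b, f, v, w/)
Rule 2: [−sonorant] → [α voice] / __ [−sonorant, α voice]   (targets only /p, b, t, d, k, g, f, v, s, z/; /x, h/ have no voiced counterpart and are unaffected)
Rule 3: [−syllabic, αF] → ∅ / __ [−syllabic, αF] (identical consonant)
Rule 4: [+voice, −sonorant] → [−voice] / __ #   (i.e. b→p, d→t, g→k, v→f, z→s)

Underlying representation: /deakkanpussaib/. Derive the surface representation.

deakampusaip

Rule 1 (nasal place assimilation): /n/ precedes the labial consonant /p/, so it assimilates in place to [m]. /deakkanpussaib/ → deakkampussaib.
Rule 2 (regressive voicing assimilation): no segment meets the environment; /deakkampussaib/ is unchanged.
Rule 3 (degemination): /kk/ is a geminate; the first /k/ deletes. /ss/ is a geminate; the first /s/ deletes. /deakkampussaib/ → deakampusaib.
Rule 4 (final devoicing): /b/ is a voiced obstruent in word-final position, so it devoices to [p]. /deakampusaib/ → deakampusaip.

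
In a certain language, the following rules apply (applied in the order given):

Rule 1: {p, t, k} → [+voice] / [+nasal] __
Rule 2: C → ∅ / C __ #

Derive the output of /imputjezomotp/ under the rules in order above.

imbutjezomot

Rule 1 (post-nasal voicing): /p/ is a voiceless stop immediately after the nasal /m/, so it voices to [b]. /imputjezomotp/ → imbutjezomotp.
Rule 2 (final cluster simplification): /p/ is the second consonant of a word-final cluster /tp/, so it deletes. /imbutjezomotp/ → imbutjezomot.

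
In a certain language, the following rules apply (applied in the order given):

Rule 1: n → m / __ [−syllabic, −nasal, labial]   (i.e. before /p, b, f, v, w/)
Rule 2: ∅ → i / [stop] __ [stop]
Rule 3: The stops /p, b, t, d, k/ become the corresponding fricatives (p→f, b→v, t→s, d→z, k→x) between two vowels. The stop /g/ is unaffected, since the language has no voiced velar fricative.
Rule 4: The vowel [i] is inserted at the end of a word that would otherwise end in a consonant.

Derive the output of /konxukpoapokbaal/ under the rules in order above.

konxuxifoafoxivaali

Rule 1 (nasal place assimilation): no segment meets the environment; /konxukpoapokbaal/ is unchanged.
Rule 2 (stop-cluster i-epenthesis): /k/ and /p/ form a stop–stop cluster, so [i] is inserted between them. /k/ and /b/ form a stop–stop cluster, so [i] is inserted between them. /konxukpoapokbaal/ → konxukipoapokibaal.
Rule 3 (intervocalic spirantization): /k/ is a stop between vowels /u/ and /i/, so it spirantizes to the fricative [x]. /p/ is a stop between vowels /i/ and /o/, so it spirantizes to the fricative [f]. /p/ is a stop between vowels /a/ and /o/, so it spirantizes to the fricative [f]. /k/ is a stop between vowels /o/ and /i/, so it spirantizes to the fricative [x]. /b/ is a stop between vowels /i/ and /a/, so it spirantizes to the fricative [v]. /konxukipoapokibaal/ → konxuxifoafoxivaal.
Rule 4 (final i-epenthesis): the form ends in the consonant /l/, so [i] is inserted word-finally. /konxuxifoafoxivaal/ → konxuxifoafoxivaali.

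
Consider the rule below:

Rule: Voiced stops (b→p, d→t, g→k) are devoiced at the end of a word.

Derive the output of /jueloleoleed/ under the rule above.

jueloleoleet

/d/ is a voiced stop in word-final position, so it devoices to [t].
Surface form: [jueloleoleet].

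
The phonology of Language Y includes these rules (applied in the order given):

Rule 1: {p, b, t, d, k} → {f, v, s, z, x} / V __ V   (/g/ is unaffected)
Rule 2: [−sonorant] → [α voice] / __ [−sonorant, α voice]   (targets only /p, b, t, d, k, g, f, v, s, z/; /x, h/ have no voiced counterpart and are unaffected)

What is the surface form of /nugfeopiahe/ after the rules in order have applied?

Rule 1 (intervocalic spirantization): /p/ is a stop between vowels /o/ and /i/, so it spirantizes to the fricative [f]. /nugfeopiahe/ → nugfeofiahe.
Rule 2 (regressive voicing assimilation): /g/ precedes the voiceless obstruent /f/, so it devoices to [k] by assimilation. /nugfeofiahe/ → nukfeofiahe.

nukfeofiahe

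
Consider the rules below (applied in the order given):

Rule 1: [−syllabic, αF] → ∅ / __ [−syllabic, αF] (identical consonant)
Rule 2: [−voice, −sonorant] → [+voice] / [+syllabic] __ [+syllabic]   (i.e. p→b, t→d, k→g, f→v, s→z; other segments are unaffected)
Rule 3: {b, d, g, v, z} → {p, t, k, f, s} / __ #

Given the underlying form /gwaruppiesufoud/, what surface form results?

gwarubiezuvout

Rule 1 (degemination): /pp/ is a geminate; the first /p/ deletes. /gwaruppiesufoud/ → gwarupiesufoud.
Rule 2 (intervocalic voicing): /p/ is a voiceless obstruent between vowels /u/ and /i/, so it voices to [b]. /s/ is a voiceless obstruent between vowels /e/ and /u/, so it voices to [z]. /f/ is a voiceless obstruent between vowels /u/ and /o/, so it voices to [v]. /gwarupiesufoud/ → gwarubiezuvoud.
Rule 3 (final devoicing): /d/ is a voiced obstruent in word-final position, so it devoices to [t]. /gwarubiezuvoud/ → gwarubiezuvout.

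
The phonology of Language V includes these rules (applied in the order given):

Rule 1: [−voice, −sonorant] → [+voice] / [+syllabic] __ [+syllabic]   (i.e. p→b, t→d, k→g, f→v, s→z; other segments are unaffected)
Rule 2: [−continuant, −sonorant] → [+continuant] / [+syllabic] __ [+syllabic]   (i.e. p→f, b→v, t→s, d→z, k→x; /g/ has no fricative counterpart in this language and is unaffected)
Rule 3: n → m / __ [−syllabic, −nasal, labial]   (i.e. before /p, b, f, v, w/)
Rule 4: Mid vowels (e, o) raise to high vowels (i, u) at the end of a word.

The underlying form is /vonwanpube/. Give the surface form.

Rule 1 (intervocalic voicing): no segment meets the environment; /vonwanpube/ is unchanged.
Rule 2 (intervocalic spirantization): /b/ is a stop between vowels /u/ and /e/, so it spirantizes to the fricative [v]. /vonwanpube/ → vonwanpuve.
Rule 3 (nasal place assimilation): /n/ precedes the labial consonant /w/, so it assimilates in place to [m]. /n/ precedes the labial consonant /p/, so it assimilates in place to [m]. /vonwanpuve/ → vomwampuve.
Rule 4 (final vowel raising): /e/ is a mid vowel in word-final position, so it raises to [i]. /vomwampuve/ → vomwampuvi.

vomwampuvi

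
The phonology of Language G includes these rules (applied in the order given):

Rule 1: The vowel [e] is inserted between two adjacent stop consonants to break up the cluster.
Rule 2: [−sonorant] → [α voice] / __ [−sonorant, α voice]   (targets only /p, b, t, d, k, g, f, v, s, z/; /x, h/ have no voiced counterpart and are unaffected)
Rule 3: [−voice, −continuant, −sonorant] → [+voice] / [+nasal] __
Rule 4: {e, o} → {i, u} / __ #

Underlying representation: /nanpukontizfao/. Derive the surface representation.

nanbukondisfau

Rule 1 (stop-cluster e-epenthesis): no segment meets the environment; /nanpukontizfao/ is unchanged.
Rule 2 (regressive voicing assimilation): /z/ precedes the voiceless obstruent /f/, so it devoices to [s] by assimilation. /nanpukontizfao/ → nanpukontisfao.
Rule 3 (post-nasal voicing): /p/ is a voiceless stop immediately after the nasal /n/, so it voices to [b]. /t/ is a voiceless stop immediately after the nasal /n/, so it voices to [d]. /nanpukontisfao/ → nanbukondisfao.
Rule 4 (final vowel raising): /o/ is a mid vowel in word-final position, so it raises to [u]. /nanbukondisfao/ → nanbukondisfau.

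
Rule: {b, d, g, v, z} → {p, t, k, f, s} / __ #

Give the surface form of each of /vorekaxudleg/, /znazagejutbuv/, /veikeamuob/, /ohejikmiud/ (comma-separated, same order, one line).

/vorekaxudleg/: /g/ is a voiced obstruent in word-final position, so it devoices to [k]. → [vorekaxudlek].
/znazagejutbuv/: /v/ is a voiced obstruent in word-final position, so it devoices to [f]. → [znazagejutbuf].
/veikeamuob/: /b/ is a voiced obstruent in word-final position, so it devoices to [p]. → [veikeamuop].
/ohejikmiud/: /d/ is a voiced obstruent in word-final position, so it devoices to [t]. → [ohejikmiut].

vorekaxudlek, znazagejutbuf, veikeamuop, ohejikmiut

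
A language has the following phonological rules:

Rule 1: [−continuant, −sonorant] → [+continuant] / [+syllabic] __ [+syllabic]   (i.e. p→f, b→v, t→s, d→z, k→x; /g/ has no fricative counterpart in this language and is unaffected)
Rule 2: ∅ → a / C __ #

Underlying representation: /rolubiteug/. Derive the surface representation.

roluviseuga

Rule 1 (intervocalic spirantization): /b/ is a stop between vowels /u/ and /i/, so it spirantizes to the fricative [v]. /t/ is a stop between vowels /i/ and /e/, so it spirantizes to the fricative [s]. /rolubiteug/ → roluviseug.
Rule 2 (final a-epenthesis): the form ends in the consonant /g/, so [a] is inserted word-finally. /roluviseug/ → roluviseuga.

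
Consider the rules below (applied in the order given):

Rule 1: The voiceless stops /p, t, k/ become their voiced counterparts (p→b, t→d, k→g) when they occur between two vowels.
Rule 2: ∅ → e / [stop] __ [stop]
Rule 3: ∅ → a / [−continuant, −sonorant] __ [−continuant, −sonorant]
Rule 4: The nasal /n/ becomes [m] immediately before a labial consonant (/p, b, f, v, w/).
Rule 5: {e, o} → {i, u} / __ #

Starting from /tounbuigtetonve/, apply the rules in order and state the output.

toumbuigetedomvi

Rule 1 (intervocalic voicing): /t/ is a voiceless stop between vowels /e/ and /o/, so it voices to [d]. /tounbuigtetonve/ → tounbuigtedonve.
Rule 2 (stop-cluster e-epenthesis): /g/ and /t/ form a stop–stop cluster, so [e] is inserted between them. /tounbuigtedonve/ → tounbuigetedonve.
Rule 3 (stop-cluster a-epenthesis): no segment meets the environment; /tounbuigetedonve/ is unchanged.
Rule 4 (nasal place assimilation): /n/ precedes the labial consonant /b/, so it assimilates in place to [m]. /n/ precedes the labial consonant /v/, so it assimilates in place to [m]. /tounbuigetedonve/ → toumbuigetedomve.
Rule 5 (final vowel raising): /e/ is a mid vowel in word-final position, so it raises to [i]. /toumbuigetedomve/ → toumbuigetedomvi.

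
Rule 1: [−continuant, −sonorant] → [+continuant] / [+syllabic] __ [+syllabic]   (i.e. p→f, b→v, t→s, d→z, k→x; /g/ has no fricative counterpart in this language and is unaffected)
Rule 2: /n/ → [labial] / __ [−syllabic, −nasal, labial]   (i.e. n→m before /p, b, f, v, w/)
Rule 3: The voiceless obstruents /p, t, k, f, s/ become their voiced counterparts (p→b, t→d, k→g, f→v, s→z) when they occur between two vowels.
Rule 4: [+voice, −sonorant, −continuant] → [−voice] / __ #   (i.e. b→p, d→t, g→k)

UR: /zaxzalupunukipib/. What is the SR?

zaxzaluvunuxivip

Rule 1 (intervocalic spirantization): /p/ is a stop between vowels /u/ and /u/, so it spirantizes to the fricative [f]. /k/ is a stop between vowels /u/ and /i/, so it spirantizes to the fricative [x]. /p/ is a stop between vowels /i/ and /i/, so it spirantizes to the fricative [f]. /zaxzalupunukipib/ → zaxzalufunuxifib.
Rule 2 (nasal place assimilation): no segment meets the environment; /zaxzalufunuxifib/ is unchanged.
Rule 3 (intervocalic voicing): /f/ is a voiceless obstruent between vowels /u/ and /u/, so it voices to [v]. /f/ is a voiceless obstruent between vowels /i/ and /i/, so it voices to [v]. /zaxzalufunuxifib/ → zaxzaluvunuxivib.
Rule 4 (final devoicing): /b/ is a voiced stop in word-final position, so it devoices to [p]. /zaxzaluvunuxivib/ → zaxzaluvunuxivip.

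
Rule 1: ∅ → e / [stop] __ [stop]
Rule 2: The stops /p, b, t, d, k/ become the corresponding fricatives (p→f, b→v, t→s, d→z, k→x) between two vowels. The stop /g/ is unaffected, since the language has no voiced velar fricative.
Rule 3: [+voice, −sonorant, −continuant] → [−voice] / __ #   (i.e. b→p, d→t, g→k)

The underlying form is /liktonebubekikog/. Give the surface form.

lixesonevuvexixok

Rule 1 (stop-cluster e-epenthesis): /k/ and /t/ form a stop–stop cluster, so [e] is inserted between them. /liktonebubekikog/ → liketonebubekikog.
Rule 2 (intervocalic spirantization): /k/ is a stop between vowels /i/ and /e/, so it spirantizes to the fricative [x]. /t/ is a stop between vowels /e/ and /o/, so it spirantizes to the fricative [s]. /b/ is a stop between vowels /e/ and /u/, so it spirantizes to the fricative [v]. /b/ is a stop between vowels /u/ and /e/, so it spirantizes to the fricative [v]. /k/ is a stop between vowels /e/ and /i/, so it spirantizes to the fricative [x]. /k/ is a stop between vowels /i/ and /o/, so it spirantizes to the fricative [x]. /liketonebubekikog/ → lixesonevuvexixog.
Rule 3 (final devoicing): /g/ is a voiced stop in word-final position, so it devoices to [k]. /lixesonevuvexixog/ → lixesonevuvexixok.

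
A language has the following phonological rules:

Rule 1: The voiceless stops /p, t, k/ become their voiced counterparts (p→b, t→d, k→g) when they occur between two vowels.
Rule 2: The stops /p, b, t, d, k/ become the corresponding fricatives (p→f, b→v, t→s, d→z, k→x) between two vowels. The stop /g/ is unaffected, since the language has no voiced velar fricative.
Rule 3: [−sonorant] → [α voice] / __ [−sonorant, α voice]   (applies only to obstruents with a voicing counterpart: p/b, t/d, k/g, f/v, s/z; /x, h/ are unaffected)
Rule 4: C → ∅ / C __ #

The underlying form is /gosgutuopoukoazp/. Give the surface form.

Rule 1 (intervocalic voicing): /t/ is a voiceless stop between vowels /u/ and /u/, so it voices to [d]. /p/ is a voiceless stop between vowels /o/ and /o/, so it voices to [b]. /k/ is a voiceless stop between vowels /u/ and /o/, so it voices to [g]. /gosgutuopoukoazp/ → gosguduobougoazp.
Rule 2 (intervocalic spirantization): /d/ is a stop between vowels /u/ and /u/, so it spirantizes to the fricative [z]. /b/ is a stop between vowels /o/ and /o/, so it spirantizes to the fricative [v]. /gosguduobougoazp/ → gosguzuovougoazp.
Rule 3 (regressive voicing assimilation): /s/ precedes the voiced obstruent /g/, so it voices to [z] by assimilation. /z/ precedes the voiceless obstruent /p/, so it devoices to [s] by assimilation. /gosguzuovougoazp/ → gozguzuovougoasp.
Rule 4 (final cluster simplification): /p/ is the second consonant of a word-final cluster /sp/, so it deletes. /gozguzuovougoasp/ → gozguzuovougoas.

gozguzuovougoas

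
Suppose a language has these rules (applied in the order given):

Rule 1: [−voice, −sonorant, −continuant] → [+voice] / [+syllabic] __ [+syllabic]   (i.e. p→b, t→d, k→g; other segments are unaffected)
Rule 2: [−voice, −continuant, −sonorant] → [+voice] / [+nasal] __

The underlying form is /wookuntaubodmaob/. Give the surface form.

woogundaubodmaob

Rule 1 (intervocalic voicing): /k/ is a voiceless stop between vowels /o/ and /u/, so it voices to [g]. /wookuntaubodmaob/ → wooguntaubodmaob.
Rule 2 (post-nasal voicing): /t/ is a voiceless stop immediately after the nasal /n/, so it voices to [d]. /wooguntaubodmaob/ → woogundaubodmaob.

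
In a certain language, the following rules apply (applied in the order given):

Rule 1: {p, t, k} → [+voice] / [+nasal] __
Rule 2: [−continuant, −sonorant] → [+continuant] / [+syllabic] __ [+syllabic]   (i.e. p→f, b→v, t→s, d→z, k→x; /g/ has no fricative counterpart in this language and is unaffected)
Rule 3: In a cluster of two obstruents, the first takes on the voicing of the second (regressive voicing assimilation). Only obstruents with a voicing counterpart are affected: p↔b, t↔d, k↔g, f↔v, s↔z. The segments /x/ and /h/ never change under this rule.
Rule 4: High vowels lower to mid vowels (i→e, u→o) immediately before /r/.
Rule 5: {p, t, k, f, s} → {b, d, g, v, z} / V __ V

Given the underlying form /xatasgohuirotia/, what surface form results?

xazazgohuerozia

Rule 1 (post-nasal voicing): no segment meets the environment; /xatasgohuirotia/ is unchanged.
Rule 2 (intervocalic spirantization): /t/ is a stop between vowels /a/ and /a/, so it spirantizes to the fricative [s]. /t/ is a stop between vowels /o/ and /i/, so it spirantizes to the fricative [s]. /xatasgohuirotia/ → xasasgohuirosia.
Rule 3 (regressive voicing assimilation): /s/ precedes the voiced obstruent /g/, so it voices to [z] by assimilation. /xasasgohuirosia/ → xasazgohuirosia.
Rule 4 (pre-rhotic lowering): /i/ is a high vowel immediately before /r/, so it lowers to [e]. /xasazgohuirosia/ → xasazgohuerosia.
Rule 5 (intervocalic voicing): /s/ is a voiceless obstruent between vowels /a/ and /a/, so it voices to [z]. /s/ is a voiceless obstruent between vowels /o/ and /i/, so it voices to [z]. /xasazgohuerosia/ → xazazgohuerozia.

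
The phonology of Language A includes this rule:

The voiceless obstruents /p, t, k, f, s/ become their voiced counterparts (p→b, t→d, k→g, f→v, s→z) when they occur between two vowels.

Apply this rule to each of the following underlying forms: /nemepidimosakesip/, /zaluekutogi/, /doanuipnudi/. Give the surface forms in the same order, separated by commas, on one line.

/nemepidimosakesip/: /p/ is a voiceless obstruent between vowels /e/ and /i/, so it voices to [b]. /s/ is a voiceless obstruent between vowels /o/ and /a/, so it voices to [z]. /k/ is a voiceless obstruent between vowels /a/ and /e/, so it voices to [g]. /s/ is a voiceless obstruent between vowels /e/ and /i/, so it voices to [z]. → [nemebidimozagezip].
/zaluekutogi/: /k/ is a voiceless obstruent between vowels /e/ and /u/, so it voices to [g]. /t/ is a voiceless obstruent between vowels /u/ and /o/, so it voices to [d]. → [zaluegudogi].
/doanuipnudi/: the rule's environment is not met; surfaces unchanged as [doanuipnudi].

nemebidimozagezip, zaluegudogi, doanuipnudi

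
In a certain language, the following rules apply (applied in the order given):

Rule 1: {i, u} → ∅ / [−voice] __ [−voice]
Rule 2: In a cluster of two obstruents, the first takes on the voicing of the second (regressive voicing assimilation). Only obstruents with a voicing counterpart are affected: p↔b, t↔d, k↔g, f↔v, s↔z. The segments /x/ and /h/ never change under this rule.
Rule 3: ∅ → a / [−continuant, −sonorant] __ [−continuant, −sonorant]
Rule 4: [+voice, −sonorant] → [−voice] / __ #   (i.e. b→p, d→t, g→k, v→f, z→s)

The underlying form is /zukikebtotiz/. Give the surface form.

zukakepatotis

Rule 1 (high vowel syncope): /i/ is a high vowel flanked by voiceless consonants /k/ and /k/, so it deletes. /zukikebtotiz/ → zukkebtotiz.
Rule 2 (regressive voicing assimilation): /b/ precedes the voiceless obstruent /t/, so it devoices to [p] by assimilation. /zukkebtotiz/ → zukkeptotiz.
Rule 3 (stop-cluster a-epenthesis): /k/ and /k/ form a stop–stop cluster, so [a] is inserted between them. /p/ and /t/ form a stop–stop cluster, so [a] is inserted between them. /zukkeptotiz/ → zukakepatotiz.
Rule 4 (final devoicing): /z/ is a voiced obstruent in word-final position, so it devoices to [s]. /zukakepatotiz/ → zukakepatotis.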